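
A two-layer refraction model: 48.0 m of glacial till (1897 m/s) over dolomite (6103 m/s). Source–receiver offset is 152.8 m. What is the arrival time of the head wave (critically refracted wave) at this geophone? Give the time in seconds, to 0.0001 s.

0.0731 s

t = x/V₂ + 2h·√(V₂²−V₁²)/(V₁V₂).
√(V₂²−V₁²) = √(6103²−1897²) = 5800.7 m/s; delay term = 2·48.0·5800.7/(1897·6103) = 0.04810 s.
t = 152.8/6103 + 0.04810 = 0.07314 s.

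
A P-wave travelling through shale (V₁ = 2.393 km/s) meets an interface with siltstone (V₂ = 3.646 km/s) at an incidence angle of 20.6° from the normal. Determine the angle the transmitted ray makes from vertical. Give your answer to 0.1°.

32.4°

sin θ₁/V₁ = sin θ₂/V₂ ⇒ sin θ₂ = 3.646·sin 20.6°/2.393 = 3.646·0.3518/2.393 = 0.5361.
θ₂ = arcsin 0.5361 = 32.42° from the normal.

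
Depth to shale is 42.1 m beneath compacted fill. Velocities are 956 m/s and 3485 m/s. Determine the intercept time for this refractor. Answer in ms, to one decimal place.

tᵢ = 2h·√(V₂²−V₁²)/(V₁V₂).
√(V₂²−V₁²) = √(3485²−956²) = 3351.3 m/s.
tᵢ = 2·42.1·3351.3/(956·3485) = 0.08470 s.

84.7 ms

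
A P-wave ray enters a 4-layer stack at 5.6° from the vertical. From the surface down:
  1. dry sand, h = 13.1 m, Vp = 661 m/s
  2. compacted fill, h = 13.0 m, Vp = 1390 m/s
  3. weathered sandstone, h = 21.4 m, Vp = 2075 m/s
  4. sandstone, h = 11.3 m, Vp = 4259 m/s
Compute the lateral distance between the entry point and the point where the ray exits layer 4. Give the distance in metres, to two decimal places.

Ray parameter p = sin 5.6° / 661 m/s = 1.4763e-04 s/m.
Layer 1: θ = 5.60°; offset = 13.1·tan 5.60° = 1.2845 m.
Layer 2: sin θ = p·1390 = 0.2052 → θ = 11.84°; offset = 13.0·tan 11.84° = 2.7257 m.
Layer 3: sin θ = p·2075 = 0.3063 → θ = 17.84°; offset = 21.4·tan 17.84° = 6.8865 m.
Layer 4: sin θ = p·4259 = 0.6288 → θ = 38.96°; offset = 11.3·tan 38.96° = 9.1369 m.
Total horizontal offset = 20.0336 m.

20.03 m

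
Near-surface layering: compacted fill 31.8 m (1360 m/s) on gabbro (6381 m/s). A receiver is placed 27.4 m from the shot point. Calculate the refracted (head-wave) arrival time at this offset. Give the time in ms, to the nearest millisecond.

50 ms

θ_c = arcsin(V₁/V₂) = arcsin(1360/6381) = 12.31°, cos θ_c = 0.9770.
Intercept time tᵢ = 2h cos θ_c / V₁ = 2·31.8·0.9770/1360 = 0.04569 s.
t = x/V₂ + tᵢ = 27.4/6381 + 0.04569 = 0.04998 s.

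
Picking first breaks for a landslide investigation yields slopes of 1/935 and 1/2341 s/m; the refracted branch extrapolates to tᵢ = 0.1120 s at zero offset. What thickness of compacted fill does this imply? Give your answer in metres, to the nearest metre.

θ_c = arcsin(935/2341) = 23.54°; cos θ_c = 0.9168.
tᵢ = 2h cos θ_c/V₁ ⇒ h = tᵢ·V₁/(2 cos θ_c) = 0.112·935/(2·0.9168) = 57.11 m.

57 m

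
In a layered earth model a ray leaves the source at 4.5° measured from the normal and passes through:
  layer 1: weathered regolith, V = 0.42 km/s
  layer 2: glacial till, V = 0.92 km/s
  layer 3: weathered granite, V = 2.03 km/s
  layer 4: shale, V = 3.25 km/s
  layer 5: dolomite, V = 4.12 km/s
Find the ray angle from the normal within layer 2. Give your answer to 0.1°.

Ray parameter p = sin 4.5° / 0.42 = 1.8681e-01 s/km.
sin θ_2 = p·V_2 = 1.8681e-01 × 0.92 = 0.1719.
θ_2 = arcsin 0.1719 = 9.90°.

9.9°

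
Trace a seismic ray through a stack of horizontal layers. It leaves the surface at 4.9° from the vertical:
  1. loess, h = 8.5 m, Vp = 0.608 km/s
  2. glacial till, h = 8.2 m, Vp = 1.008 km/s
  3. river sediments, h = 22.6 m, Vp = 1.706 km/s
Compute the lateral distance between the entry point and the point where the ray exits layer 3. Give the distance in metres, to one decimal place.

Ray parameter p = sin 4.9° / 0.608 km/s = 1.4049e-01 s/km.
Layer 1: θ = 4.90°; offset = 8.5·tan 4.90° = 0.729 m.
Layer 2: sin θ = p·1.008 = 0.1416 → θ = 8.14°; offset = 8.2·tan 8.14° = 1.173 m.
Layer 3: sin θ = p·1.706 = 0.2397 → θ = 13.87°; offset = 22.6·tan 13.87° = 5.579 m.
Total horizontal offset = 7.481 m.

7.5 m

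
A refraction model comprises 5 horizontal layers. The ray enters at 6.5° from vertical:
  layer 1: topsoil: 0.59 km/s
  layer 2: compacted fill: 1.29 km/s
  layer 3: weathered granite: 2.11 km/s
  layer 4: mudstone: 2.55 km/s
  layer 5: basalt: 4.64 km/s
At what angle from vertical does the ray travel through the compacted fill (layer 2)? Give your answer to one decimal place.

14.3°

Ray parameter p = sin 6.5° / 0.59 = 1.9187e-01 s/km.
sin θ_2 = p·V_2 = 1.9187e-01 × 1.29 = 0.2475.
θ_2 = arcsin 0.2475 = 14.33°.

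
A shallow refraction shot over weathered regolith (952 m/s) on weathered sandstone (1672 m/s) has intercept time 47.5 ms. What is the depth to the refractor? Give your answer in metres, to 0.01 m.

27.50 m

h = tᵢ·V₁·V₂ / (2·√(V₂²−V₁²)).
√(V₂²−V₁²) = √(1672² − 952²) = 1374.5 m/s.
h = 0.0475 s × 952 × 1672 / (2 × 1374.5) = 27.50 m.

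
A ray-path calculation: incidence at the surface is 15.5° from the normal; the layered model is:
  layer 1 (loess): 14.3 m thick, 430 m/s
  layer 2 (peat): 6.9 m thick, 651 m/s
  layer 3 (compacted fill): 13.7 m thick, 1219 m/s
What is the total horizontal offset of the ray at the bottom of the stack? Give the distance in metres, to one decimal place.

Apply Snell's law at each interface; in layer i the horizontal offset is hᵢ·tan θᵢ.
Layer 1: θ = 15.50°; offset = 14.3·tan 15.50° = 3.966 m.
Layer 2: sin θ = 651·sin 15.5°/430 = 0.4046, θ = 23.87°; offset = 6.9·tan 23.87° = 3.053 m.
Layer 3: sin θ = 1219·sin 15.5°/430 = 0.7576, θ = 49.25°; offset = 13.7·tan 49.25° = 15.901 m.
Summing the layer offsets gives 22.919 m.

22.9 m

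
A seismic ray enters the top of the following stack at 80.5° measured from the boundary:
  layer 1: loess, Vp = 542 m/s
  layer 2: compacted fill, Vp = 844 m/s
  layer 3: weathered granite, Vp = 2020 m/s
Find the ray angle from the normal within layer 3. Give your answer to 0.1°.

From the normal: θ₁ = 90° − 80.5° = 9.5°.
Ray parameter p = sin 9.5° / 542 = 3.0452e-04 s/m.
sin θ_3 = p·V_3 = 3.0452e-04 × 2020 = 0.6151.
θ_3 = arcsin 0.6151 = 37.96°.

38.0°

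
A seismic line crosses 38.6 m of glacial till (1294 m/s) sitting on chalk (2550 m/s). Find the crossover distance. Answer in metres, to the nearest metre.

θ_c = arcsin(1294/2550) = 30.49°, so cos θ_c = 0.8617 and tᵢ = 2h cos θ_c/V₁ = 0.0514 s.
At crossover x/V₁ = x/V₂ + tᵢ ⇒ x = tᵢ/(1/V₁ − 1/V₂) = 0.05141/(7.7280e-04 − 3.9216e-04) = 135.06 m.

135 m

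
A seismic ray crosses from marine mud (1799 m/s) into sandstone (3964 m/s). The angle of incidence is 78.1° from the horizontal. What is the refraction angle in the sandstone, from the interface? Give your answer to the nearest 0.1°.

Convert to the normal: θ₁ = 90° − 78.1° = 11.9°.
sin θ₁/V₁ = sin θ₂/V₂ ⇒ sin θ₂ = 3964·sin 11.9°/1799 = 3964·0.2062/1799 = 0.4544.
θ₂ = sin⁻¹(0.4544) = 27.02° (from vertical).
From the interface: 90° − 27.02° = 62.98°.

63.0°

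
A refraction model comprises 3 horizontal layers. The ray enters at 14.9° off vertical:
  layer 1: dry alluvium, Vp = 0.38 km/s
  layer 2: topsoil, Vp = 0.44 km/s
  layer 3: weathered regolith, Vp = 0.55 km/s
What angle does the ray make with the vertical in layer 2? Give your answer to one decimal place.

Snell's law across each interface conserves sin θ / V, so sin θ_2 = V_2·sin θ₁/V₁.
sin θ_2 = 0.44 × sin 14.9° / 0.38 = 0.2977.
θ_2 = arcsin 0.2977 = 17.32°.

17.3°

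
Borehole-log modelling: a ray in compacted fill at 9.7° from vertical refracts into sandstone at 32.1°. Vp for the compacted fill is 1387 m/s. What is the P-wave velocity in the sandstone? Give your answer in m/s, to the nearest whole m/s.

Snell's law: sin 9.7°/V₁ = sin 32.1°/V₂.
V₂ = V₁·sin 32.1°/sin 9.7° = 1387 × 3.1539 = 4374.46 m/s.

4374 m/s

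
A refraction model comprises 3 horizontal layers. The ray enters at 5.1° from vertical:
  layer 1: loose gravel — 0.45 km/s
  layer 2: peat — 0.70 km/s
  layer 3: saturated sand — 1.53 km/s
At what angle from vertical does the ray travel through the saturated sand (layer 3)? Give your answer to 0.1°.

Snell's law across each interface conserves sin θ / V, so sin θ_3 = V_3·sin θ₁/V₁.
sin θ_3 = 1.53 × sin 5.1° / 0.45 = 0.3022.
θ_3 = 17.59° from the vertical.

17.6°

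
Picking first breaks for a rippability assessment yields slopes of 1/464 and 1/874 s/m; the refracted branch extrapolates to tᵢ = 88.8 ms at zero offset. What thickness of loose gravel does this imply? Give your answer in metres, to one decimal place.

24.3 m

h = tᵢ·V₁·V₂ / (2·√(V₂²−V₁²)).
√(V₂²−V₁²) = √(874² − 464²) = 740.7 m/s.
h = 0.0888 s × 464 × 874 / (2 × 740.7) = 24.31 m.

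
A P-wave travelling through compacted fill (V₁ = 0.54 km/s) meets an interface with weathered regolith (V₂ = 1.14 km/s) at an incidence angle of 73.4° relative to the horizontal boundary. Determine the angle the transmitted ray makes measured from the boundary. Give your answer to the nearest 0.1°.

52.9°

Convert to the normal: θ₁ = 90° − 73.4° = 16.6°.
Snell's law: sin θ₂ = (V₂/V₁)·sin θ₁ = (1.14/0.54)·sin 16.6° = 0.6031.
θ₂ = sin⁻¹(0.6031) = 37.09° (from vertical).
From the interface: 90° − 37.09° = 52.91°.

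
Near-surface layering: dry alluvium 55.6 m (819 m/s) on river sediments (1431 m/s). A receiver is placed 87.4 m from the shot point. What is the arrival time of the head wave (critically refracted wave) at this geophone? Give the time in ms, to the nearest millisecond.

t = x/V₂ + 2h·√(V₂²−V₁²)/(V₁V₂).
√(V₂²−V₁²) = √(1431²−819²) = 1173.5 m/s; delay term = 2·55.6·1173.5/(819·1431) = 0.11134 s.
t = 87.4/1431 + 0.11134 = 0.17242 s.

172 ms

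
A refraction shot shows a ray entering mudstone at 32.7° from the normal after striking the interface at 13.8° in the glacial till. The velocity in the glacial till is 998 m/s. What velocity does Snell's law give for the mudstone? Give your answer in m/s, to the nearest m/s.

sin 13.8° = 0.2385; sin 32.7° = 0.5402.
V₂ = V₁·(sin θ₂/sin θ₁) = 998·(0.5402/0.2385) = 2260.31 m/s.

2260 m/s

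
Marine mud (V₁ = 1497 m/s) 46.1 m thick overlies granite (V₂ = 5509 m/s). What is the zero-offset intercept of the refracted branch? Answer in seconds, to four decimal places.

0.0593 s

tᵢ = 2h·√(V₂²−V₁²)/(V₁V₂).
√(V₂²−V₁²) = √(5509²−1497²) = 5301.7 m/s.
tᵢ = 2·46.1·5301.7/(1497·5509) = 0.05927 s.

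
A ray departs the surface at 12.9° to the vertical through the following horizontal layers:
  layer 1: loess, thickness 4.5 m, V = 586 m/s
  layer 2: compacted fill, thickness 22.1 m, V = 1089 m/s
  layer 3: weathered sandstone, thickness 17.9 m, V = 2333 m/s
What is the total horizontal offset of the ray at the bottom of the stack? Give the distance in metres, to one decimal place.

Apply Snell's law at each interface; in layer i the horizontal offset is hᵢ·tan θᵢ.
Layer 1: θ = 12.90°; offset = 4.5·tan 12.90° = 1.031 m.
Layer 2: sin θ = 1089·sin 12.9°/586 = 0.4149, θ = 24.51°; offset = 22.1·tan 24.51° = 10.077 m.
Layer 3: sin θ = 2333·sin 12.9°/586 = 0.8888, θ = 62.72°; offset = 17.9·tan 62.72° = 34.716 m.
Σ offsets = 45.824 m.

45.8 m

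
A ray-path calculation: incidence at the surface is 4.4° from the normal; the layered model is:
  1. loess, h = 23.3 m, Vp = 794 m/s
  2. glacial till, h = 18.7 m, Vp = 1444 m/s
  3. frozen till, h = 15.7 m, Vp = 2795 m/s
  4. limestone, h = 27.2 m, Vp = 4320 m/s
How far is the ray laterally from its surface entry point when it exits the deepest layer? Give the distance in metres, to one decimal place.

21.3 m

Apply Snell's law at each interface; in layer i the horizontal offset is hᵢ·tan θᵢ.
Layer 1: θ = 4.40°; offset = 23.3·tan 4.40° = 1.793 m.
Layer 2: sin θ = 1444·sin 4.4°/794 = 0.1395, θ = 8.02°; offset = 18.7·tan 8.02° = 2.635 m.
Layer 3: sin θ = 2795·sin 4.4°/794 = 0.2701, θ = 15.67°; offset = 15.7·tan 15.67° = 4.404 m.
Layer 4: sin θ = 4320·sin 4.4°/794 = 0.4174, θ = 24.67°; offset = 27.2·tan 24.67° = 12.494 m.
Total horizontal offset = 21.325 m.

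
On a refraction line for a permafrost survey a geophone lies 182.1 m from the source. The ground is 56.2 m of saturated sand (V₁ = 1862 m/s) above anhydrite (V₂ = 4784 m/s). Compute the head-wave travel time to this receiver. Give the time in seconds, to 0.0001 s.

θ_c = arcsin(V₁/V₂) = arcsin(1862/4784) = 22.91°, cos θ_c = 0.9211.
Intercept time tᵢ = 2h cos θ_c / V₁ = 2·56.2·0.9211/1862 = 0.05561 s.
t = x/V₂ + tᵢ = 182.1/4784 + 0.05561 = 0.09367 s.

0.0937 s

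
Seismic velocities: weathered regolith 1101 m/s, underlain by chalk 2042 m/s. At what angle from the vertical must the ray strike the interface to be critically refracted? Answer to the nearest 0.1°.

32.6°

At critical incidence the refracted ray runs along the interface (θ₂ = 90°), so sin θ_c = V₁/V₂.
θ_c = arcsin(1101/2042) = arcsin 0.5392 = 32.63°.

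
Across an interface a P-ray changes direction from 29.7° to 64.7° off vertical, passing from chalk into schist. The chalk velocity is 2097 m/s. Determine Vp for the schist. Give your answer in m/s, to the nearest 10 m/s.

Snell's law: sin 29.7°/V₁ = sin 64.7°/V₂.
V₂ = V₁·sin 64.7°/sin 29.7° = 2097 × 1.8247 = 3826.48 m/s.

3830 m/s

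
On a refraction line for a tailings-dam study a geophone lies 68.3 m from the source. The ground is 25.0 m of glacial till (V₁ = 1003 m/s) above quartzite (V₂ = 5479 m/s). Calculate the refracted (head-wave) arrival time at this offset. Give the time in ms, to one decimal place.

t = x/V₂ + 2h·√(V₂²−V₁²)/(V₁V₂).
√(V₂²−V₁²) = √(5479²−1003²) = 5386.4 m/s; delay term = 2·25.0·5386.4/(1003·5479) = 0.04901 s.
t = 68.3/5479 + 0.04901 = 0.06147 s.

61.5 ms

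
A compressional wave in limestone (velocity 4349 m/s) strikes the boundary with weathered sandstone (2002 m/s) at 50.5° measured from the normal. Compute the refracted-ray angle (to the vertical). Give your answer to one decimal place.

Snell's law: sin θ₂ = (V₂/V₁)·sin θ₁ = (2002/4349)·sin 50.5° = 0.3552.
θ₂ = arcsin 0.3552 = 20.81° from the normal.

20.8°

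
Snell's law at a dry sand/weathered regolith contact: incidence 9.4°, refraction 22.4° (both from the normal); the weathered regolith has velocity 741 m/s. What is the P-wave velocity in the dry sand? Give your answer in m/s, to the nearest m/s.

Snell's law: sin 9.4°/V₁ = sin 22.4°/V₂.
V₁ = V₂·sin 9.4°/sin 22.4° = 741 × 0.4286 = 317.59 m/s.

318 m/s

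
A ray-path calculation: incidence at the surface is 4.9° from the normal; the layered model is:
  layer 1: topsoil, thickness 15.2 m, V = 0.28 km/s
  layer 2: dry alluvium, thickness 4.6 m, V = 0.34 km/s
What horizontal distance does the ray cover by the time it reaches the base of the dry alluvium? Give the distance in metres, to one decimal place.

p = sin θ₁/V₁ = sin 4.9°/0.28 = 3.0506e-01 s/km is conserved through the stack.
Layer 1: θ = 4.90°; offset = 15.2·tan 4.90° = 1.303 m.
Layer 2: sin θ = p·0.34 = 0.1037 → θ = 5.95°; offset = 4.6·tan 5.95° = 0.480 m.
Σ offsets = 1.783 m.

1.8 m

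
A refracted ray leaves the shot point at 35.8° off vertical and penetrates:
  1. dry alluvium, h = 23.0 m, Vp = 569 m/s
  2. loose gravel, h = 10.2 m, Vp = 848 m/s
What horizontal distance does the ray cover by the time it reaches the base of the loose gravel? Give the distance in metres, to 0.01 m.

34.74 m

p = sin θ₁/V₁ = sin 35.8°/569 = 1.0280e-03 s/m is conserved through the stack.
Layer 1: θ = 35.80°; offset = 23.0·tan 35.80° = 16.5881 m.
Layer 2: sin θ = p·848 = 0.8718 → θ = 60.67°; offset = 10.2·tan 60.67° = 18.1512 m.
Σ offsets = 34.7394 m.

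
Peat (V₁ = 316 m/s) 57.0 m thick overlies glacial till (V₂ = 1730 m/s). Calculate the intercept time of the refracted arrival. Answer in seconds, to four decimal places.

0.3547 s

θ_c = arcsin(V₁/V₂) = arcsin(316/1730) = 10.52°; cos θ_c = 0.9832.
tᵢ = 2h·cos θ_c / V₁ = 2·57.0·0.9832 / 316 = 0.35469 s.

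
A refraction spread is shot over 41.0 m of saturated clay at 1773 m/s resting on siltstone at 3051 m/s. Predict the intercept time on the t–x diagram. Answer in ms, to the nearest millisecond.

tᵢ = 2h·√(V₂²−V₁²)/(V₁V₂).
√(V₂²−V₁²) = √(3051²−1773²) = 2483.0 m/s.
tᵢ = 2·41.0·2483.0/(1773·3051) = 0.03764 s.

38 ms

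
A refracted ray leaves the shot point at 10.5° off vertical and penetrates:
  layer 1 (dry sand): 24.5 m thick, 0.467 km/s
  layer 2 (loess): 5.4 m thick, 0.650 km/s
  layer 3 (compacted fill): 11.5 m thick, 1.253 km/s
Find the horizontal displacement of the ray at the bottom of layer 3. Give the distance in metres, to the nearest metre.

Ray parameter p = sin 10.5° / 0.467 km/s = 3.9023e-01 s/km.
Layer 1: θ = 10.50°; offset = 24.5·tan 10.50° = 4.541 m.
Layer 2: sin θ = p·0.650 = 0.2536 → θ = 14.69°; offset = 5.4·tan 14.69° = 1.416 m.
Layer 3: sin θ = p·1.253 = 0.4890 → θ = 29.27°; offset = 11.5·tan 29.27° = 6.446 m.
Summing the layer offsets gives 12.403 m.

12 m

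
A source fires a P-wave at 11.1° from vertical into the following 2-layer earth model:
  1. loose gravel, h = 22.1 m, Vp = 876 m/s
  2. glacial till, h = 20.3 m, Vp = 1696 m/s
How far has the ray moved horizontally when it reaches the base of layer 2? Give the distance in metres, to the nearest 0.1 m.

Apply Snell's law at each interface; in layer i the horizontal offset is hᵢ·tan θᵢ.
Layer 1: θ = 11.10°; offset = 22.1·tan 11.10° = 4.336 m.
Layer 2: sin θ = 1696·sin 11.1°/876 = 0.3727, θ = 21.88°; offset = 20.3·tan 21.88° = 8.154 m.
Total horizontal offset = 12.490 m.

12.5 m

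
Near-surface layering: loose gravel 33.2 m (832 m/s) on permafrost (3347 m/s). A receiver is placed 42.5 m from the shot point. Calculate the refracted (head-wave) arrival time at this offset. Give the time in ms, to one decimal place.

t = x/V₂ + 2h·√(V₂²−V₁²)/(V₁V₂).
√(V₂²−V₁²) = √(3347²−832²) = 3241.9 m/s; delay term = 2·33.2·3241.9/(832·3347) = 0.07730 s.
t = 42.5/3347 + 0.07730 = 0.09000 s.

90.0 ms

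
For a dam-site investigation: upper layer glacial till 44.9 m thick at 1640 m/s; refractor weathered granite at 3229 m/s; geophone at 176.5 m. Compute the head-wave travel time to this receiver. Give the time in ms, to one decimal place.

101.8 ms

θ_c = arcsin(V₁/V₂) = arcsin(1640/3229) = 30.52°, cos θ_c = 0.8614.
Intercept time tᵢ = 2h cos θ_c / V₁ = 2·44.9·0.8614/1640 = 0.04717 s.
t = x/V₂ + tᵢ = 176.5/3229 + 0.04717 = 0.10183 s.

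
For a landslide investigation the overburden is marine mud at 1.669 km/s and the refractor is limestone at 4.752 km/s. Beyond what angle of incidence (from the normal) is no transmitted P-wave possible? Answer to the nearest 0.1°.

At critical incidence the refracted ray runs along the interface (θ₂ = 90°), so sin θ_c = V₁/V₂.
θ_c = arcsin(1.669/4.752) = arcsin 0.3512 = 20.56°.

20.6°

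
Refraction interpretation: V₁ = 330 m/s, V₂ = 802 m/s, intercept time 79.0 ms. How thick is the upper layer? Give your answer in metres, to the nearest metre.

θ_c = arcsin(330/802) = 24.30°; cos θ_c = 0.9114.
tᵢ = 2h cos θ_c/V₁ ⇒ h = tᵢ·V₁/(2 cos θ_c) = 0.079·330/(2·0.9114) = 14.30 m.

14 m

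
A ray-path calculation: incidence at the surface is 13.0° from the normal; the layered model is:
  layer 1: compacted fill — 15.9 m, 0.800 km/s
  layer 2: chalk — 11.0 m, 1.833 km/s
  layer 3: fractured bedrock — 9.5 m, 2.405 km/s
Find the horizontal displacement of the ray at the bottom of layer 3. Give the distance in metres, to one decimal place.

19.0 m

Apply Snell's law at each interface; in layer i the horizontal offset is hᵢ·tan θᵢ.
Layer 1: θ = 13.00°; offset = 15.9·tan 13.00° = 3.671 m.
Layer 2: sin θ = 1.833·sin 13.0°/0.800 = 0.5154, θ = 31.03°; offset = 11.0·tan 31.03° = 6.616 m.
Layer 3: sin θ = 2.405·sin 13.0°/0.800 = 0.6763, θ = 42.55°; offset = 9.5·tan 42.55° = 8.721 m.
Total horizontal offset = 19.008 m.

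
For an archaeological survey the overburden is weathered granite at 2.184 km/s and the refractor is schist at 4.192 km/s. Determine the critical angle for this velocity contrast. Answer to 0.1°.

31.4°

Critical incidence: sin θ_c = V₁/V₂ = 2.184/4.192 = 0.5210.
θ_c = arcsin 0.5210 = 31.40°.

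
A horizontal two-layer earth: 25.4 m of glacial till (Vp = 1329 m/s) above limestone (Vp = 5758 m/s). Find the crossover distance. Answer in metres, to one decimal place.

64.3 m

x_cross = 2h·√((V₂+V₁)/(V₂−V₁)).
(V₂+V₁)/(V₂−V₁) = (5758+1329)/(5758−1329) = 1.6001; √ = 1.2650.
x_cross = 2·25.4·1.2650 = 64.26 m.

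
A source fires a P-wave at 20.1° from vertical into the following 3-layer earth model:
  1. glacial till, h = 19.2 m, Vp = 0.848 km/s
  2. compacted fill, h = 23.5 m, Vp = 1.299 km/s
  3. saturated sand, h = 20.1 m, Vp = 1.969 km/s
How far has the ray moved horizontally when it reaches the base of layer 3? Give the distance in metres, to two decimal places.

Ray parameter p = sin 20.1° / 0.848 km/s = 4.0526e-01 s/km.
Layer 1: θ = 20.10°; offset = 19.2·tan 20.10° = 7.0262 m.
Layer 2: sin θ = p·1.299 = 0.5264 → θ = 31.76°; offset = 23.5·tan 31.76° = 14.5506 m.
Layer 3: sin θ = p·1.969 = 0.7980 → θ = 52.94°; offset = 20.1·tan 52.94° = 26.6110 m.
Σ offsets = 48.1878 m.

48.19 m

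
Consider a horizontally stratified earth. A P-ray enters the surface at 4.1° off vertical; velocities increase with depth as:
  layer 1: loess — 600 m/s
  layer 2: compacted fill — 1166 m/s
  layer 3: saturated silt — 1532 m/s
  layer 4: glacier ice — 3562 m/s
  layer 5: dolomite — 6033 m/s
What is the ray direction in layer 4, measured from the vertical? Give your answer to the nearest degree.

25°

Ray parameter p = sin 4.1° / 600 = 1.1916e-04 s/m.
sin θ_4 = p·V_4 = 1.1916e-04 × 3562 = 0.4245.
θ_4 = 25.12° from the vertical.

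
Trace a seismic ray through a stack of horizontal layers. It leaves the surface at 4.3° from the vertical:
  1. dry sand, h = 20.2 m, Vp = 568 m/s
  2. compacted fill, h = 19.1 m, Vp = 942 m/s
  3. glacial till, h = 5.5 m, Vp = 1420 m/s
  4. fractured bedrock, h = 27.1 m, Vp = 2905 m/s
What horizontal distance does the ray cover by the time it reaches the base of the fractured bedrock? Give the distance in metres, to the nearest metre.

16 m

Ray parameter p = sin 4.3° / 568 m/s = 1.3200e-04 s/m.
Layer 1: θ = 4.30°; offset = 20.2·tan 4.30° = 1.519 m.
Layer 2: sin θ = p·942 = 0.1243 → θ = 7.14°; offset = 19.1·tan 7.14° = 2.394 m.
Layer 3: sin θ = p·1420 = 0.1874 → θ = 10.80°; offset = 5.5·tan 10.80° = 1.050 m.
Layer 4: sin θ = p·2905 = 0.3835 → θ = 22.55°; offset = 27.1·tan 22.55° = 11.252 m.
Summing the layer offsets gives 16.214 m.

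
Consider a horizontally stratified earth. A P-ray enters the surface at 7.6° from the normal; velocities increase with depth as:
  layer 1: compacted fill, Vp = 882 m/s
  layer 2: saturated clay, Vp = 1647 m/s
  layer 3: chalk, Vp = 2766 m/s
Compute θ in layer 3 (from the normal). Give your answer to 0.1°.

24.5°

Ray parameter p = sin 7.6° / 882 = 1.4995e-04 s/m.
sin θ_3 = p·V_3 = 1.4995e-04 × 2766 = 0.4148.
θ_3 = 24.50° from the vertical.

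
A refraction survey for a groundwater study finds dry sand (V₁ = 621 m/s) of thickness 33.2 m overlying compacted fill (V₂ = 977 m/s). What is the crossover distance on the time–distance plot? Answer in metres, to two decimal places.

140.68 m

x_cross = 2h·√((V₂+V₁)/(V₂−V₁)).
(V₂+V₁)/(V₂−V₁) = (977+621)/(977−621) = 4.4888; √ = 2.1187.
x_cross = 2·33.2·2.1187 = 140.68 m.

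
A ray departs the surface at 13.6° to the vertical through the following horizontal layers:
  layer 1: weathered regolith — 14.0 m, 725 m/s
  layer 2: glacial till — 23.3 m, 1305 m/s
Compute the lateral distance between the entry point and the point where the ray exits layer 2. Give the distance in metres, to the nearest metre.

14 m

Ray parameter p = sin 13.6° / 725 m/s = 3.2433e-04 s/m.
Layer 1: θ = 13.60°; offset = 14.0·tan 13.60° = 3.387 m.
Layer 2: sin θ = p·1305 = 0.4233 → θ = 25.04°; offset = 23.3·tan 25.04° = 10.885 m.
Summing the layer offsets gives 14.272 m.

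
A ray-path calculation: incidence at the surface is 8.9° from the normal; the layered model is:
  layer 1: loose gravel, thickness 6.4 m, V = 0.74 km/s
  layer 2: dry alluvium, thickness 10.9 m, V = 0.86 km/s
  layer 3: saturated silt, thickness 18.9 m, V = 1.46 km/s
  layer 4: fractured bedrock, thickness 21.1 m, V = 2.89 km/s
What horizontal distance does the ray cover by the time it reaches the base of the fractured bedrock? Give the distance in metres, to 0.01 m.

Apply Snell's law at each interface; in layer i the horizontal offset is hᵢ·tan θᵢ.
Layer 1: θ = 8.90°; offset = 6.4·tan 8.90° = 1.0022 m.
Layer 2: sin θ = 0.86·sin 8.9°/0.74 = 0.1798, θ = 10.36°; offset = 10.9·tan 10.36° = 1.9923 m.
Layer 3: sin θ = 1.46·sin 8.9°/0.74 = 0.3052, θ = 17.77°; offset = 18.9·tan 17.77° = 6.0581 m.
Layer 4: sin θ = 2.89·sin 8.9°/0.74 = 0.6042, θ = 37.17°; offset = 21.1·tan 37.17° = 15.9994 m.
Total horizontal offset = 25.0520 m.

25.05 m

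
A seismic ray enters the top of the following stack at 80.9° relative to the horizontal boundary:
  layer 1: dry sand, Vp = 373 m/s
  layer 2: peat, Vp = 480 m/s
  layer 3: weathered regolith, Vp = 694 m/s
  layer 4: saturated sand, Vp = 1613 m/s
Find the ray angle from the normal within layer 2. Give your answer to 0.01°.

11.74°

From the normal: θ₁ = 90° − 80.9° = 9.1°.
Snell's law across each interface conserves sin θ / V, so sin θ_2 = V_2·sin θ₁/V₁.
sin θ_2 = 480 × sin 9.1° / 373 = 0.2035.
θ_2 = arcsin 0.2035 = 11.74°.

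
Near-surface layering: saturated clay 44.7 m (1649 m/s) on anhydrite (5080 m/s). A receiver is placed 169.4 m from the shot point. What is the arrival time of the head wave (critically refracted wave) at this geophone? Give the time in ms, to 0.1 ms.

t = x/V₂ + 2h·√(V₂²−V₁²)/(V₁V₂).
√(V₂²−V₁²) = √(5080²−1649²) = 4804.9 m/s; delay term = 2·44.7·4804.9/(1649·5080) = 0.05128 s.
t = 169.4/5080 + 0.05128 = 0.08463 s.

84.6 ms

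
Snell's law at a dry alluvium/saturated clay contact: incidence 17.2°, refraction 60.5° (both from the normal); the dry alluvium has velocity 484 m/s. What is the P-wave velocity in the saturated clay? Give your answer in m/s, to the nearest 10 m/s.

sin 17.2° = 0.2957; sin 60.5° = 0.8704.
V₂ = V₁·(sin θ₂/sin θ₁) = 484·(0.8704/0.2957) = 1424.55 m/s.

1420 m/s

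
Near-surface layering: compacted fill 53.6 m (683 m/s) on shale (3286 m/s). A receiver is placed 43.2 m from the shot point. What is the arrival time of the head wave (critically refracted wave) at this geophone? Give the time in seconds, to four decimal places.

θ_c = arcsin(V₁/V₂) = arcsin(683/3286) = 12.00°, cos θ_c = 0.9782.
Intercept time tᵢ = 2h cos θ_c / V₁ = 2·53.6·0.9782/683 = 0.15353 s.
t = x/V₂ + tᵢ = 43.2/3286 + 0.15353 = 0.16667 s.

0.1667 s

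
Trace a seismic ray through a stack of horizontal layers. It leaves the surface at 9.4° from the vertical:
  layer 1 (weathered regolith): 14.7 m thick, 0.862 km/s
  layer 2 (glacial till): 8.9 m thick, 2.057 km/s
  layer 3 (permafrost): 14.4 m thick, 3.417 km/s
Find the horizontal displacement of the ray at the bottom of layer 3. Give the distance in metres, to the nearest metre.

18 m

Ray parameter p = sin 9.4° / 0.862 km/s = 1.8947e-01 s/km.
Layer 1: θ = 9.40°; offset = 14.7·tan 9.40° = 2.434 m.
Layer 2: sin θ = p·2.057 = 0.3897 → θ = 22.94°; offset = 8.9·tan 22.94° = 3.767 m.
Layer 3: sin θ = p·3.417 = 0.6474 → θ = 40.35°; offset = 14.4·tan 40.35° = 12.233 m.
Σ offsets = 18.433 m.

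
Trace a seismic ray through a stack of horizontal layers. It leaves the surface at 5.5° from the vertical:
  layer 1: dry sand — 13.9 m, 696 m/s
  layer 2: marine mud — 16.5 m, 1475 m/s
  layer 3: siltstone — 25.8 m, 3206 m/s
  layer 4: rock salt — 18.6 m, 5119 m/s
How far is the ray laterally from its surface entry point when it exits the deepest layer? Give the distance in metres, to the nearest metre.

36 m

p = sin θ₁/V₁ = sin 5.5°/696 = 1.3771e-04 s/m is conserved through the stack.
Layer 1: θ = 5.50°; offset = 13.9·tan 5.50° = 1.338 m.
Layer 2: sin θ = p·1475 = 0.2031 → θ = 11.72°; offset = 16.5·tan 11.72° = 3.423 m.
Layer 3: sin θ = p·3206 = 0.4415 → θ = 26.20°; offset = 25.8·tan 26.20° = 12.695 m.
Layer 4: sin θ = p·5119 = 0.7049 → θ = 44.82°; offset = 18.6·tan 44.82° = 18.486 m.
Summing the layer offsets gives 35.942 m.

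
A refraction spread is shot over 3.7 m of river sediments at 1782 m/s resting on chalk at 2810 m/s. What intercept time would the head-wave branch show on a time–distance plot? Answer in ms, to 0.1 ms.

θ_c = arcsin(V₁/V₂) = arcsin(1782/2810) = 39.36°; cos θ_c = 0.7732.
tᵢ = 2h·cos θ_c / V₁ = 2·3.7·0.7732 / 1782 = 0.00321 s.

3.2 ms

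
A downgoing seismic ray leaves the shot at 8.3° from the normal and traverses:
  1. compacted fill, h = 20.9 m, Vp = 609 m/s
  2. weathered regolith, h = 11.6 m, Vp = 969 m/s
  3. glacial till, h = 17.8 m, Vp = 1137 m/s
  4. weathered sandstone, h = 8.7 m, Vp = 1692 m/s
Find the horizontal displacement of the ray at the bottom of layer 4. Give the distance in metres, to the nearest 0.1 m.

Ray parameter p = sin 8.3° / 609 m/s = 2.3704e-04 s/m.
Layer 1: θ = 8.30°; offset = 20.9·tan 8.30° = 3.049 m.
Layer 2: sin θ = p·969 = 0.2297 → θ = 13.28°; offset = 11.6·tan 13.28° = 2.738 m.
Layer 3: sin θ = p·1137 = 0.2695 → θ = 15.64°; offset = 17.8·tan 15.64° = 4.982 m.
Layer 4: sin θ = p·1692 = 0.4011 → θ = 23.64°; offset = 8.7·tan 23.64° = 3.809 m.
Σ offsets = 14.577 m.

14.6 m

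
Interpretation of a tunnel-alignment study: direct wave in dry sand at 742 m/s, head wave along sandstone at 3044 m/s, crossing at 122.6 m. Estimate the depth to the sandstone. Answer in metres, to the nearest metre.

48 m

x_cross = 2h·√((V₂+V₁)/(V₂−V₁)) → h = x_cross / (2·√((V₂+V₁)/(V₂−V₁))).
√((V₂+V₁)/(V₂−V₁)) = √((3044+742)/(3044−742)) = 1.2824.
h = 122.6 / (2·1.2824) = 47.80 m.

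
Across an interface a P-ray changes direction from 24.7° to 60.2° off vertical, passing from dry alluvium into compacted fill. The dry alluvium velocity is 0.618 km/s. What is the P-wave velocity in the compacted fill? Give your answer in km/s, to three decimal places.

Snell's law: sin 24.7°/V₁ = sin 60.2°/V₂.
V₂ = V₁·sin 60.2°/sin 24.7° = 0.618 × 2.0767 = 1.283 km/s.

1.283 km/s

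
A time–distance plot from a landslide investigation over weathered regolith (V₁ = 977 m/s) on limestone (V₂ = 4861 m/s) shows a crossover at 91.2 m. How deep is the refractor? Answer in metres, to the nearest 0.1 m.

x_cross = 2h·√((V₂+V₁)/(V₂−V₁)) → h = x_cross / (2·√((V₂+V₁)/(V₂−V₁))).
√((V₂+V₁)/(V₂−V₁)) = √((4861+977)/(4861−977)) = 1.2260.
h = 91.2 / (2·1.2260) = 37.19 m.

37.2 m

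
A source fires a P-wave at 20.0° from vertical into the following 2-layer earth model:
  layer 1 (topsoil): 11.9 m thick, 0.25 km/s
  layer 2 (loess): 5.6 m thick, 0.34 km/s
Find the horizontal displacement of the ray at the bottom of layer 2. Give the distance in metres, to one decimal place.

Apply Snell's law at each interface; in layer i the horizontal offset is hᵢ·tan θᵢ.
Layer 1: θ = 20.00°; offset = 11.9·tan 20.00° = 4.331 m.
Layer 2: sin θ = 0.34·sin 20.0°/0.25 = 0.4651, θ = 27.72°; offset = 5.6·tan 27.72° = 2.943 m.
Total horizontal offset = 7.274 m.

7.3 m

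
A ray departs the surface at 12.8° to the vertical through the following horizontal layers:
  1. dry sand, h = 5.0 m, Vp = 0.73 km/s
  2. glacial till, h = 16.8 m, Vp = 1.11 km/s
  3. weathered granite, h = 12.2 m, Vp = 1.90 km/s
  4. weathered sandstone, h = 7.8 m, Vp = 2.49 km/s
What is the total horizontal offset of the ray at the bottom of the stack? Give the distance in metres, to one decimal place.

Apply Snell's law at each interface; in layer i the horizontal offset is hᵢ·tan θᵢ.
Layer 1: θ = 12.80°; offset = 5.0·tan 12.80° = 1.136 m.
Layer 2: sin θ = 1.11·sin 12.8°/0.73 = 0.3369, θ = 19.69°; offset = 16.8·tan 19.69° = 6.011 m.
Layer 3: sin θ = 1.90·sin 12.8°/0.73 = 0.5766, θ = 35.21°; offset = 12.2·tan 35.21° = 8.611 m.
Layer 4: sin θ = 2.49·sin 12.8°/0.73 = 0.7557, θ = 49.09°; offset = 7.8·tan 49.09° = 9.000 m.
Σ offsets = 24.758 m.

24.8 m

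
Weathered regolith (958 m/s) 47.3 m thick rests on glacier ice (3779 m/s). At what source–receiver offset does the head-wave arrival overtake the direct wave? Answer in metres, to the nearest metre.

123 m

x_cross = 2h·√((V₂+V₁)/(V₂−V₁)).
(V₂+V₁)/(V₂−V₁) = (3779+958)/(3779−958) = 1.6792; √ = 1.2958.
x_cross = 2·47.3·1.2958 = 122.59 m.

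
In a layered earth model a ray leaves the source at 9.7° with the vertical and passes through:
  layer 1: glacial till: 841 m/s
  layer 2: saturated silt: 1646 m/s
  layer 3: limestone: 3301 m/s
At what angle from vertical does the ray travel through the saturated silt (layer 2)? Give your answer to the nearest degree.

Snell's law across each interface conserves sin θ / V, so sin θ_2 = V_2·sin θ₁/V₁.
sin θ_2 = 1646 × sin 9.7° / 841 = 0.3298.
θ_2 = arcsin 0.3298 = 19.25°.

19°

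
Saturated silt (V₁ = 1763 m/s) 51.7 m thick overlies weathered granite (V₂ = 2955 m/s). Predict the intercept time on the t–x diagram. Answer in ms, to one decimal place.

47.1 ms

θ_c = arcsin(V₁/V₂) = arcsin(1763/2955) = 36.63°; cos θ_c = 0.8025.
tᵢ = 2h·cos θ_c / V₁ = 2·51.7·0.8025 / 1763 = 0.04707 s.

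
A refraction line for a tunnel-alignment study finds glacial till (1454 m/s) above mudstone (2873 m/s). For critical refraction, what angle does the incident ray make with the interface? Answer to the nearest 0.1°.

59.6°

At critical incidence the refracted ray runs along the interface (θ₂ = 90°), so sin θ_c = V₁/V₂.
θ_c = arcsin(1454/2873) = arcsin 0.5061 = 30.40°.
Measured from the interface: 90° − 30.40° = 59.60°.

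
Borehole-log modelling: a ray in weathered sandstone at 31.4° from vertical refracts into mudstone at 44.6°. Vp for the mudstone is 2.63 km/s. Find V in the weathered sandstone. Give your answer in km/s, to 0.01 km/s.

1.95 km/s

sin 31.4° = 0.5210; sin 44.6° = 0.7022.
V₁ = V₂·(sin θ₁/sin θ₂) = 2.63·(0.5210/0.7022) = 1.95 km/s.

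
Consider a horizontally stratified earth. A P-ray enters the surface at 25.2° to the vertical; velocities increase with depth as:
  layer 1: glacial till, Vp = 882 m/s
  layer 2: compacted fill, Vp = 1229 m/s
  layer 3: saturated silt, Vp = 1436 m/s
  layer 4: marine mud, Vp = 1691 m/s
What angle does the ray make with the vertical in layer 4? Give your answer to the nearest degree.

Snell's law across each interface conserves sin θ / V, so sin θ_4 = V_4·sin θ₁/V₁.
sin θ_4 = 1691 × sin 25.2° / 882 = 0.8163.
θ_4 = 54.72° from the vertical.

55°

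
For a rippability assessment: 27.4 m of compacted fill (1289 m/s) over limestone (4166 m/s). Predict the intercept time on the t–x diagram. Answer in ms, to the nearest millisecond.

40 ms

θ_c = arcsin(V₁/V₂) = arcsin(1289/4166) = 18.02°; cos θ_c = 0.9509.
tᵢ = 2h·cos θ_c / V₁ = 2·27.4·0.9509 / 1289 = 0.04043 s.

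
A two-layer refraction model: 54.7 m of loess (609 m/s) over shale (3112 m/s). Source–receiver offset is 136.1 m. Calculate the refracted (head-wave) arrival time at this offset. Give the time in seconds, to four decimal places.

0.2199 s

t = x/V₂ + 2h·√(V₂²−V₁²)/(V₁V₂).
√(V₂²−V₁²) = √(3112²−609²) = 3051.8 m/s; delay term = 2·54.7·3051.8/(609·3112) = 0.17617 s.
t = 136.1/3112 + 0.17617 = 0.21990 s.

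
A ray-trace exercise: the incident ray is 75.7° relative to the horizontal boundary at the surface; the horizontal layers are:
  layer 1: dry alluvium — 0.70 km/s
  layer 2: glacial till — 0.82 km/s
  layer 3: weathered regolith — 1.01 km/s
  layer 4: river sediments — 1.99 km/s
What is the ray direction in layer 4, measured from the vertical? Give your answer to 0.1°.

From the normal: θ₁ = 90° − 75.7° = 14.3°.
Ray parameter p = sin 14.3° / 0.70 = 3.5286e-01 s/km.
sin θ_4 = p·V_4 = 3.5286e-01 × 1.99 = 0.7022.
θ_4 = 44.60° from the vertical.

44.6°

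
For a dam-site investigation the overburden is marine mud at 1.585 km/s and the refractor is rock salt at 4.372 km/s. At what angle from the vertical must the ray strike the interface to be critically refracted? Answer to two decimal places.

21.26°

At critical incidence the refracted ray runs along the interface (θ₂ = 90°), so sin θ_c = V₁/V₂.
θ_c = arcsin(1.585/4.372) = arcsin 0.3625 = 21.26°.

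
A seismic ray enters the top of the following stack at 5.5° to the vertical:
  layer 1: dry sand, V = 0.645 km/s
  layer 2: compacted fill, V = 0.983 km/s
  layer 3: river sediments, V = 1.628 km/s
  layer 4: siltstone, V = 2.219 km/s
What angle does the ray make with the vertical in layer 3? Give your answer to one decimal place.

Ray parameter p = sin 5.5° / 0.645 = 1.4860e-01 s/km.
sin θ_3 = p·V_3 = 1.4860e-01 × 1.628 = 0.2419.
θ_3 = arcsin 0.2419 = 14.00°.

14.0°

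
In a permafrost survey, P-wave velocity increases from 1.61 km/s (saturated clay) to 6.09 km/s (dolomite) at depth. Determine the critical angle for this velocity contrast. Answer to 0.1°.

15.3°

At critical incidence the refracted ray runs along the interface (θ₂ = 90°), so sin θ_c = V₁/V₂.
θ_c = arcsin(1.61/6.09) = arcsin 0.2644 = 15.33°.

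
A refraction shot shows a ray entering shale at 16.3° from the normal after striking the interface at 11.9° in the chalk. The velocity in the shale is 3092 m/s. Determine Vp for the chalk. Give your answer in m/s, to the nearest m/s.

Snell's law: sin 11.9°/V₁ = sin 16.3°/V₂.
V₁ = V₂·sin 11.9°/sin 16.3° = 3092 × 0.7347 = 2271.67 m/s.

2272 m/s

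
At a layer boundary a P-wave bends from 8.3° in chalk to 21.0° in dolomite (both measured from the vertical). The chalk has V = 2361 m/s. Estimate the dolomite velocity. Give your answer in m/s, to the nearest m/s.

Snell's law: sin 8.3°/V₁ = sin 21.0°/V₂.
V₂ = V₁·sin 21.0°/sin 8.3° = 2361 × 2.4825 = 5861.24 m/s.

5861 m/s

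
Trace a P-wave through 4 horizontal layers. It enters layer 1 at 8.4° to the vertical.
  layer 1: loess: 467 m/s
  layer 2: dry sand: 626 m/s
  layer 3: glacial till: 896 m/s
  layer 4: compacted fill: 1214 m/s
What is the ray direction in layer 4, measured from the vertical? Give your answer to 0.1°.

22.3°

Ray parameter p = sin 8.4° / 467 = 3.1281e-04 s/m.
sin θ_4 = p·V_4 = 3.1281e-04 × 1214 = 0.3798.
θ_4 = arcsin 0.3798 = 22.32°.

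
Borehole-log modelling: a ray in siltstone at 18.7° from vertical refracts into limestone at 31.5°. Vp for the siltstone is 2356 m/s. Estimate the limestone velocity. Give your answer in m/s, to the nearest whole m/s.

Snell's law: sin 18.7°/V₁ = sin 31.5°/V₂.
V₂ = V₁·sin 31.5°/sin 18.7° = 2356 × 1.6297 = 3839.54 m/s.

3840 m/s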